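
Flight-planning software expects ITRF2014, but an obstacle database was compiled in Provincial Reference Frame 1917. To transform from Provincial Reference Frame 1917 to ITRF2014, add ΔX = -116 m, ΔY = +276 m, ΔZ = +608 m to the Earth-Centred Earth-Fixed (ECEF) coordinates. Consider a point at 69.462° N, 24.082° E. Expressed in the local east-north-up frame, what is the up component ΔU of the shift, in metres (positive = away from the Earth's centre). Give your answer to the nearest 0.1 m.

The local up (radial) axis is (cos φ cos λ, cos φ sin λ, sin φ), giving ΔU = -37.154 + 39.510 + 569.355 = 571.71 m.

ΔU = 571.7 m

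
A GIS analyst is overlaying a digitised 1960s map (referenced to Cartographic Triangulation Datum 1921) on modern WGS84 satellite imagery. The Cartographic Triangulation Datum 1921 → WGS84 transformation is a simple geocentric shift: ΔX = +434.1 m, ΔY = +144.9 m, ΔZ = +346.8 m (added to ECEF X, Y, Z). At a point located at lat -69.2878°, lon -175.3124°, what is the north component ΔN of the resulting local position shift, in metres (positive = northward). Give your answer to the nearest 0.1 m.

ΔN = -293.1 m

The local north axis is (−sin φ cos λ, −sin φ sin λ, cos φ), giving ΔN = -404.685 − 11.076 + 122.654 = -293.11 m.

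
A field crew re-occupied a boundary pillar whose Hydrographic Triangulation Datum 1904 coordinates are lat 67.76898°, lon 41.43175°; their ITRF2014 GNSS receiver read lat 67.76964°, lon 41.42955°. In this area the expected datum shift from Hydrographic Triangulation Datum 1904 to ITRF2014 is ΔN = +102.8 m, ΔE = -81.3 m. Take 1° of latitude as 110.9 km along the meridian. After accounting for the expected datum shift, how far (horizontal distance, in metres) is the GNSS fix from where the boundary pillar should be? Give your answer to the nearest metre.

32 m

Observed coordinate differences: Δφ = +0.00066°, Δλ = -0.00220°.
Converting to metres (1° lat = 110900 m, cos φ = 0.378342): observed ΔN = 73.2 m, observed ΔE = -92.3 m.
Subtracting the expected shift leaves a residual of 73.2 − (102.8) = -29.6 m north and -92.3 − (-81.3) = -11.0 m east.
Residual distance = √((-29.6)² + (-11.0)²) = 31.6 m.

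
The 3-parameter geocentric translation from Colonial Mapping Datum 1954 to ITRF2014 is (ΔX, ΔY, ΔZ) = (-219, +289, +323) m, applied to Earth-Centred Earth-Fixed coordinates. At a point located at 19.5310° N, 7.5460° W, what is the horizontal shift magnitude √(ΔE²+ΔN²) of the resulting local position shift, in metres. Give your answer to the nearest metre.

The local east axis at (φ, λ) is (−sin λ, cos λ, 0), so ΔE = −sin(-7.5460°)·(-219) + cos(-7.5460°)·289 = 257.74 m.
The local north axis is (−sin φ cos λ, −sin φ sin λ, cos φ), giving ΔN = 72.581 + 12.688 + 304.415 = 389.68 m.
Horizontal magnitude = √(ΔE² + ΔN²) = √(257.74² + 389.68²) = 467.21 m.

467 m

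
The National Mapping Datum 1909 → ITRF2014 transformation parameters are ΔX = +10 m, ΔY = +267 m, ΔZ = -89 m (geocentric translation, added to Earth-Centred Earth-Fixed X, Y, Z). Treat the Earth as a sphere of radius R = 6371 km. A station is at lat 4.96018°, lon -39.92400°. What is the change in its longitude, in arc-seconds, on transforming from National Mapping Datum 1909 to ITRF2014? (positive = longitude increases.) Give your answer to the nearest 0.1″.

sin φ = 0.086463, cos φ = 0.996255, sin λ = -0.641771, cos λ = 0.766896.
East component: ΔE = −sin λ·ΔX + cos λ·ΔY = −(-0.641771)(10) + (0.766896)(267) = 211.18 m.
1° of latitude spans πR/180 = 111195 m; at latitude φ, 1° of longitude spans that × cos φ = 110778.5 m, so Δλ = 211.18 / 110778.5 × 3600 = 6.863″.

Δλ = 6.9″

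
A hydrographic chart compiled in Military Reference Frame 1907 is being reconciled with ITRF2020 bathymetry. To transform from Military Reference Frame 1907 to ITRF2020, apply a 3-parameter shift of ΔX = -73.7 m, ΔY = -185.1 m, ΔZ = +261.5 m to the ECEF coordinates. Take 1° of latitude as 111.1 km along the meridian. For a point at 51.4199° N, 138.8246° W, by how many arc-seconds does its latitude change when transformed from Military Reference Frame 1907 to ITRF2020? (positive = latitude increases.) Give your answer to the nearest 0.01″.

sin φ = 0.781737, cos φ = 0.623608, sin λ = -0.658366, cos λ = -0.752698.
North component: ΔN = −sin φ cos λ·ΔX − sin φ sin λ·ΔY + cos φ·ΔZ = −(0.781737)(-0.752698)(-73.7) − (0.781737)(-0.658366)(-185.1) + (0.623608)(261.5) = 24.44 m.
1° of latitude spans 111100 m, so Δφ = 24.44 / 111100 × 3600 = 0.792″.

Δφ = 0.79″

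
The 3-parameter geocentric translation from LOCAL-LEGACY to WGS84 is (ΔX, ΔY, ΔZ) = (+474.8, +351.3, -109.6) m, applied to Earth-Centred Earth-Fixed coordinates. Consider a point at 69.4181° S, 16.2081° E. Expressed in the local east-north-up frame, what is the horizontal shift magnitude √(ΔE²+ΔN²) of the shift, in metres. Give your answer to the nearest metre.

522 m

At φ = -69.4181°, λ = 16.2081°: sin φ = -0.936171, cos φ = 0.351546, sin λ = 0.279127, cos λ = 0.960254.
ΔE = −sin λ·ΔX + cos λ·ΔY = −(0.279127)·(474.8) + (0.960254)·(351.3) = 204.81 m.
ΔN = −sin φ cos λ·ΔX − sin φ sin λ·ΔY + cos φ·ΔZ = −(-0.936171)(0.960254)(474.8) − (-0.936171)(0.279127)(351.3) + (0.351546)(-109.6) = 480.10 m.
Horizontal magnitude = √(ΔE² + ΔN²) = √(204.81² + 480.10²) = 521.96 m.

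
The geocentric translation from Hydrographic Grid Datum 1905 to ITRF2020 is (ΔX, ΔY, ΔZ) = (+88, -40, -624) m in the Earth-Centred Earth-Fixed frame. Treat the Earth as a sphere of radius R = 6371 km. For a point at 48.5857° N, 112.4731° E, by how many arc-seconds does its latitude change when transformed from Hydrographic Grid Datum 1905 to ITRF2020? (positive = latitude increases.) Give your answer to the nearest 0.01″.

sin φ = 0.749946, cos φ = 0.661499, sin λ = 0.924059, cos λ = -0.382250.
North component: ΔN = −sin φ cos λ·ΔX − sin φ sin λ·ΔY + cos φ·ΔZ = −(0.749946)(-0.382250)(88) − (0.749946)(0.924059)(-40) + (0.661499)(-624) = -359.83 m.
1° of latitude spans πR/180 = 111195 m, so Δφ = -359.83 / 111195 × 3600 = -11.650″.

Δφ = -11.65″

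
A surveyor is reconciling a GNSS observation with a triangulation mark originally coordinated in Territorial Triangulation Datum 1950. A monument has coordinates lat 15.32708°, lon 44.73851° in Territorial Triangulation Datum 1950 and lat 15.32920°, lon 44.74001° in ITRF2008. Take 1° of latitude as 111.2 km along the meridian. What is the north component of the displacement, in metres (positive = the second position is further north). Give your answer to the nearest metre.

ΔN = 236 m

Δφ = 15.32920° − 15.32708° = +0.00212°; Δλ = 44.74001° − 44.73851° = +0.00150°.
ΔN = Δφ × 111200 = 235.7 m; ΔE = Δλ × 111200 × cos(15.32708°) = +0.00150 × 111200 × 0.964433 = 160.9 m.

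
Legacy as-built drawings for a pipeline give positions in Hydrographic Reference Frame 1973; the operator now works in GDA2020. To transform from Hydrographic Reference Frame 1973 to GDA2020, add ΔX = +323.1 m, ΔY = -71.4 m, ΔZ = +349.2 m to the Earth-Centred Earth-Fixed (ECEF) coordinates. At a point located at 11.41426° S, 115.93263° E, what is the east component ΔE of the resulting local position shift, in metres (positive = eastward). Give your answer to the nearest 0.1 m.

At φ = -11.41426°, λ = 115.93263°: sin φ = -0.197901, cos φ = 0.980222, sin λ = 0.899309, cos λ = -0.437314.
ΔE = −sin λ·ΔX + cos λ·ΔY = −(0.899309)·(323.1) + (-0.437314)·(-71.4) = -259.34 m.

ΔE = -259.3 m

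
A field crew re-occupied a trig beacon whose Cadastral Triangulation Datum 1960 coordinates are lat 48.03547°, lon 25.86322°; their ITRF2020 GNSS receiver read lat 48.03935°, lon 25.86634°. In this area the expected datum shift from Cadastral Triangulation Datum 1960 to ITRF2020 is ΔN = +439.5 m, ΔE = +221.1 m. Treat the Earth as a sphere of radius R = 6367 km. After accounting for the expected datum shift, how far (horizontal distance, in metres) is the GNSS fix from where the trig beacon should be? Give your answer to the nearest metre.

Observed coordinate differences: Δφ = +0.00388°, Δλ = +0.00312°.
Converting to metres (1° lat = 111125 m, cos φ = 0.668670): observed ΔN = 431.2 m, observed ΔE = 231.8 m.
Subtracting the expected shift leaves a residual of 431.2 − (439.5) = -8.3 m north and 231.8 − (221.1) = 10.7 m east.
Residual distance = √((-8.3)² + 10.7²) = 13.6 m.

14 m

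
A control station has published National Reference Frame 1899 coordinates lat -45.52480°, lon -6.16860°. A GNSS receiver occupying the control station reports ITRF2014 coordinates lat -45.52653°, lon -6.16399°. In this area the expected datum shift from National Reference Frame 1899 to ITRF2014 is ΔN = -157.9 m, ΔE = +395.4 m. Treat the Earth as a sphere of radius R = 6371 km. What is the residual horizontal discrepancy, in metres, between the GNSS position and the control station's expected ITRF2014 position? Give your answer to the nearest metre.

Observed coordinate differences: Δφ = -0.00173°, Δλ = +0.00461°.
Converting to metres (1° lat = 111195 m, cos φ = 0.700600): observed ΔN = -192.4 m, observed ΔE = 359.1 m.
Subtracting the expected shift leaves a residual of -192.4 − (-157.9) = -34.5 m north and 359.1 − (395.4) = -36.3 m east.
Residual distance = √((-34.5)² + (-36.3)²) = 50.0 m.

50 m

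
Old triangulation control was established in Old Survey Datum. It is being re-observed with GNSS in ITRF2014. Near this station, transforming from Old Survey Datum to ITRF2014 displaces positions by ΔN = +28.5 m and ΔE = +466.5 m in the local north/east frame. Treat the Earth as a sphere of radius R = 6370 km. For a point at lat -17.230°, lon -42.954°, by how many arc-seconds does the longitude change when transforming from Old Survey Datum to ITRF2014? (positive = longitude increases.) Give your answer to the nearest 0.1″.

Δλ = 15.8″

At latitude -17.230°, cos φ = 0.955123.
One radian of longitude at latitude φ spans R cos φ, so Δλ = ΔE / (R cos φ) = 466.5 / (6370000 × 0.955123) = 7.6675e-05 rad = 15.815″.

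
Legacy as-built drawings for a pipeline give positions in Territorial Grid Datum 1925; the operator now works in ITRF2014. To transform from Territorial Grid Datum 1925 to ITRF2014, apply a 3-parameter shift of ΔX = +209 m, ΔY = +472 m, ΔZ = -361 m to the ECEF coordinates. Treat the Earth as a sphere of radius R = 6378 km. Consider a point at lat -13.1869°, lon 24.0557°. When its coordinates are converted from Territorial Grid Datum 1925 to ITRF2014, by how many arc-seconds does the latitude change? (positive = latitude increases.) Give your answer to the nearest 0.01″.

sin φ = -0.228128, cos φ = 0.973631, sin λ = 0.407625, cos λ = 0.913150.
North component: ΔN = −sin φ cos λ·ΔX − sin φ sin λ·ΔY + cos φ·ΔZ = −(-0.228128)(0.913150)(209) − (-0.228128)(0.407625)(472) + (0.973631)(-361) = -264.05 m.
1° of latitude spans πR/180 = 111317 m, so Δφ = -264.05 / 111317 × 3600 = -8.539″.

Δφ = -8.54″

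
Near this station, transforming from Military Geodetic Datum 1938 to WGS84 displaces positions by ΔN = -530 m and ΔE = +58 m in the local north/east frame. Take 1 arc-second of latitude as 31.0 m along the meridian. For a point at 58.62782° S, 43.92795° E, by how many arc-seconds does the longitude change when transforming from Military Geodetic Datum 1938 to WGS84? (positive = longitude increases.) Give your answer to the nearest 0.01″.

At latitude -58.62782°, cos φ = 0.520595.
1″ of longitude at this latitude = 31.00 × cos φ = 16.1384 m, so Δλ = 58.0 / 16.1384 = 3.594″.

Δλ = 3.59″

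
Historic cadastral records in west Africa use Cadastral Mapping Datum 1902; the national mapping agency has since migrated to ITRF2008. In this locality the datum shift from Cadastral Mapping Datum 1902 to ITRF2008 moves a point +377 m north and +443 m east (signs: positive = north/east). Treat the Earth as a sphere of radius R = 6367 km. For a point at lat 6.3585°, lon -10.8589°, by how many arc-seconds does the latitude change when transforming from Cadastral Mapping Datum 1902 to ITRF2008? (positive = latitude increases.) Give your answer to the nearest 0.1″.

Δφ = 12.2″

On a sphere of radius R, 1 rad of latitude = R, so Δφ = ΔN / R = 377.0 / 6367000 = 5.9212e-05 rad = 12.213″.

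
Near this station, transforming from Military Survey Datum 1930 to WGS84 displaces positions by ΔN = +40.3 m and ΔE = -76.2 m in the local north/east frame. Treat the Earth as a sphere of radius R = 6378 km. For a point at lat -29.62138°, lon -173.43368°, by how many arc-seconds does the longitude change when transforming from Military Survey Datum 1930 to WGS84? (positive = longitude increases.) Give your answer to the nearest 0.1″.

At latitude -29.62138°, cos φ = 0.869311.
One radian of longitude at latitude φ spans R cos φ, so Δλ = ΔE / (R cos φ) = -76.2 / (6378000 × 0.869311) = -1.3743e-05 rad = -2.835″.

Δλ = -2.8″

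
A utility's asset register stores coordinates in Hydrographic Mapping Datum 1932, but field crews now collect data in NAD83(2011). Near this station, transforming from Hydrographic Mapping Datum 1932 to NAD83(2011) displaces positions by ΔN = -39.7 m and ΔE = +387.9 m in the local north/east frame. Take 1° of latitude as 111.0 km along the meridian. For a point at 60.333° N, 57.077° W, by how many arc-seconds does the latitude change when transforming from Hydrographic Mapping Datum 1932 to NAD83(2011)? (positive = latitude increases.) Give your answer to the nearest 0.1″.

Δφ = -1.3″

1° of latitude = 111.0 km, so Δφ = -39.7 / 111000 = -0.0003577° = -1.288″.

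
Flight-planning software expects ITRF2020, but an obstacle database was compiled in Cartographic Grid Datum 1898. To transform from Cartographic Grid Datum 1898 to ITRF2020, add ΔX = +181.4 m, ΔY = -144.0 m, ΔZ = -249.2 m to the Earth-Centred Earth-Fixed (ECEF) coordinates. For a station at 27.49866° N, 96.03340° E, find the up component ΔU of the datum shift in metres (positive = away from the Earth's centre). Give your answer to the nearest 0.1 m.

ΔU = -259.0 m

The local up (radial) axis is (cos φ cos λ, cos φ sin λ, sin φ), giving ΔU = -16.913 − 127.024 − 115.063 = -259.00 m.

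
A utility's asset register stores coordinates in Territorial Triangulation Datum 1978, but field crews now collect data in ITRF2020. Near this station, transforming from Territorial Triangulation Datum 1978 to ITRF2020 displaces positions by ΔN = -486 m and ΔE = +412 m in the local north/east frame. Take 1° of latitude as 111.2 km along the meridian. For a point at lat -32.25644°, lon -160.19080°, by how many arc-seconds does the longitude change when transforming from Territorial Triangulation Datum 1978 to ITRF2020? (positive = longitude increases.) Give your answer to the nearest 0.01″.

Δλ = 15.77″

At latitude -32.25644°, cos φ = 0.845668.
1° of longitude at this latitude = 111.2 × cos φ = 94.04 km, so Δλ = 412.0 / 94038.3 = 0.0043812° = 15.772″.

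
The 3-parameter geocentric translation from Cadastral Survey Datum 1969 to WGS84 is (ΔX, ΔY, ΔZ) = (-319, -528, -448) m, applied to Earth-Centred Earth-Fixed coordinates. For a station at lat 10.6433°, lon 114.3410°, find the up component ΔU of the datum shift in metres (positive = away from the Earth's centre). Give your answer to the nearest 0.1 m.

The local up (radial) axis is (cos φ cos λ, cos φ sin λ, sin φ), giving ΔU = 129.219 − 472.789 − 82.743 = -426.31 m.

ΔU = -426.3 m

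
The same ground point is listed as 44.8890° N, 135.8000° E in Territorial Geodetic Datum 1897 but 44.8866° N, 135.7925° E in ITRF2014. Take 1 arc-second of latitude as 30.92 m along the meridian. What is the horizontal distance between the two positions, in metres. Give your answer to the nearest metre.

649 m

Δφ = 44.8866° − 44.8890° = -0.0024°; Δλ = 135.7925° − 135.8000° = -0.0075°.
1° of latitude = 3600 × 30.92 = 111312 m.
ΔN = Δφ × 111312 = -267.1 m; ΔE = Δλ × 111312 × cos(44.8890°) = -0.0075 × 111312 × 0.708475 = -591.5 m.
Distance = √(ΔE² + ΔN²) = √((-591.5)² + (-267.1)²) = 649.0 m.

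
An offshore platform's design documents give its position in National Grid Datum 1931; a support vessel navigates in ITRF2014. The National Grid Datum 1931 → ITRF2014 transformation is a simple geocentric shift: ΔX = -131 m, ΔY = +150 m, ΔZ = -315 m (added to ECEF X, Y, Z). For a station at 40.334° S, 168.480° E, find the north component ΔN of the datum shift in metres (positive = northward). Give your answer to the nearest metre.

The local north axis is (−sin φ cos λ, −sin φ sin λ, cos φ), giving ΔN = 83.081 + 19.389 − 240.120 = -137.65 m.

ΔN = -138 m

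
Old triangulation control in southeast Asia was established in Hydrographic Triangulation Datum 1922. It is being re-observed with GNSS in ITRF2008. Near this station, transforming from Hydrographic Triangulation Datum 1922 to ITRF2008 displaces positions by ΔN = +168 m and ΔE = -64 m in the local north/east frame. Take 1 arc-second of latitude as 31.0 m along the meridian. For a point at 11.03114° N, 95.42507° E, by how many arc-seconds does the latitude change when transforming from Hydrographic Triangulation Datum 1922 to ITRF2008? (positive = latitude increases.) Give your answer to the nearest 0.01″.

Δφ = 5.42″

1″ of latitude = 31.00 m, so Δφ = 168.0 / 31.00 = 5.419″.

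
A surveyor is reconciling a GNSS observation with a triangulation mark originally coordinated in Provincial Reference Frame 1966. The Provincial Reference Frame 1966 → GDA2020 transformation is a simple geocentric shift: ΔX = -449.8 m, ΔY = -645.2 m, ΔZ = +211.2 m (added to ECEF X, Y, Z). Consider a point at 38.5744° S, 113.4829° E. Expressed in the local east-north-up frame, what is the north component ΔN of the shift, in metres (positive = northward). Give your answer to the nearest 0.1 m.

At φ = -38.5744°, λ = 113.4829°: sin φ = -0.623530, cos φ = 0.781799, sin λ = 0.917179, cos λ = -0.398475.
ΔN = −sin φ cos λ·ΔX − sin φ sin λ·ΔY + cos φ·ΔZ = −(-0.623530)(-0.398475)(-449.8) − (-0.623530)(0.917179)(-645.2) + (0.781799)(211.2) = -92.11 m.

ΔN = -92.1 m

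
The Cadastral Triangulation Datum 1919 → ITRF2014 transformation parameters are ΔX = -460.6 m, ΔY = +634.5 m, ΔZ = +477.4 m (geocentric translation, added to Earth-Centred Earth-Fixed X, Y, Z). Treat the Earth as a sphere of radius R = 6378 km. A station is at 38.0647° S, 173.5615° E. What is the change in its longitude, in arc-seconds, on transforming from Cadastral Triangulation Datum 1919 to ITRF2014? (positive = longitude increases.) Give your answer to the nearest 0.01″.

Δλ = -23.78″

sin φ = -0.616551, cos φ = 0.787315, sin λ = 0.112137, cos λ = -0.993693.
East component: ΔE = −sin λ·ΔX + cos λ·ΔY = −(0.112137)(-460.6) + (-0.993693)(634.5) = -578.85 m.
1° of latitude spans πR/180 = 111317 m; at latitude φ, 1° of longitude spans that × cos φ = 87641.6 m, so Δλ = -578.85 / 87641.6 × 3600 = -23.777″.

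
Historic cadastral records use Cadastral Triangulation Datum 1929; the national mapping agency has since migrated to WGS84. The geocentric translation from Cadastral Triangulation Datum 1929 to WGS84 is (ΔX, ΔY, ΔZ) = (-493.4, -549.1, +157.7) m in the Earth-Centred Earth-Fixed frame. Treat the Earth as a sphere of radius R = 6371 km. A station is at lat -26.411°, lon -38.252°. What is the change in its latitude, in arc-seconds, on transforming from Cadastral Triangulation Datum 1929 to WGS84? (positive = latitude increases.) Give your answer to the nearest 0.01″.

sin φ = -0.444807, cos φ = 0.895626, sin λ = -0.619121, cos λ = 0.785295.
North component: ΔN = −sin φ cos λ·ΔX − sin φ sin λ·ΔY + cos φ·ΔZ = −(-0.444807)(0.785295)(-493.4) − (-0.444807)(-0.619121)(-549.1) + (0.895626)(157.7) = 120.11 m.
1° of latitude spans πR/180 = 111195 m, so Δφ = 120.11 / 111195 × 3600 = 3.889″.

Δφ = 3.89″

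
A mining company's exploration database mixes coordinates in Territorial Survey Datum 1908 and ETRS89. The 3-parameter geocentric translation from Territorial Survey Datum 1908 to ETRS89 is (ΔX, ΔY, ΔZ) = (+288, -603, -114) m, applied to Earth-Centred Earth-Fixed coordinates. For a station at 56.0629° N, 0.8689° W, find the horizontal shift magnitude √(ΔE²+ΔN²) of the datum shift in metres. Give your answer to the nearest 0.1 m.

At φ = 56.0629°, λ = -0.8689°: sin φ = 0.829651, cos φ = 0.558282, sin λ = -0.015165, cos λ = 0.999885.
ΔE = −sin λ·ΔX + cos λ·ΔY = −(-0.015165)·(288) + (0.999885)·(-603) = -598.56 m.
ΔN = −sin φ cos λ·ΔX − sin φ sin λ·ΔY + cos φ·ΔZ = −(0.829651)(0.999885)(288) − (0.829651)(-0.015165)(-603) + (0.558282)(-114) = -310.14 m.
Horizontal magnitude = √(ΔE² + ΔN²) = √((-598.56)² + (-310.14)²) = 674.14 m.

674.1 m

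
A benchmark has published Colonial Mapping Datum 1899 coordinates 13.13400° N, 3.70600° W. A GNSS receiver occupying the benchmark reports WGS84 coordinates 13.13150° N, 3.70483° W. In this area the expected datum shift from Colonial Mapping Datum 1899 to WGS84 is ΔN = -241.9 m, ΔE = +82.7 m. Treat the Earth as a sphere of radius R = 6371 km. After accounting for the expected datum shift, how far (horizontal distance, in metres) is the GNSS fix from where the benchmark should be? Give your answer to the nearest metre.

57 m

Observed coordinate differences: Δφ = -0.00250°, Δλ = +0.00117°.
Converting to metres (1° lat = 111195 m, cos φ = 0.973841): observed ΔN = -278.0 m, observed ΔE = 126.7 m.
Subtracting the expected shift leaves a residual of -278.0 − (-241.9) = -36.1 m north and 126.7 − (82.7) = 44.0 m east.
Residual distance = √((-36.1)² + 44.0²) = 56.9 m.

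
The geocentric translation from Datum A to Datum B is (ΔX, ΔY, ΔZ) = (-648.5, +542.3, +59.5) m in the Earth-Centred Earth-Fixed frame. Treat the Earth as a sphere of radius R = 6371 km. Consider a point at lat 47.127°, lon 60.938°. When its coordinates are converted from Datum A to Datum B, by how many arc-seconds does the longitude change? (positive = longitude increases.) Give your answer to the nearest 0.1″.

sin φ = 0.732864, cos φ = 0.680376, sin λ = 0.874095, cos λ = 0.485756.
East component: ΔE = −sin λ·ΔX + cos λ·ΔY = −(0.874095)(-648.5) + (0.485756)(542.3) = 830.28 m.
1° of latitude spans πR/180 = 111195 m; at latitude φ, 1° of longitude spans that × cos φ = 75654.3 m, so Δλ = 830.28 / 75654.3 × 3600 = 39.509″.

Δλ = 39.5″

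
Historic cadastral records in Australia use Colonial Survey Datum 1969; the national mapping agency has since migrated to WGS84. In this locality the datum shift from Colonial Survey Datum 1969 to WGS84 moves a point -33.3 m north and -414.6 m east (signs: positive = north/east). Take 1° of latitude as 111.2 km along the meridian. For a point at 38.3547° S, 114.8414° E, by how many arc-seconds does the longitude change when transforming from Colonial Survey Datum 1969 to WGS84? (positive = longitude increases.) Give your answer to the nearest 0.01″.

Δλ = -17.12″

At latitude -38.3547°, cos φ = 0.784184.
1° of longitude at this latitude = 111.2 × cos φ = 87.20 km, so Δλ = -414.6 / 87201.3 = -0.0047545° = -17.116″.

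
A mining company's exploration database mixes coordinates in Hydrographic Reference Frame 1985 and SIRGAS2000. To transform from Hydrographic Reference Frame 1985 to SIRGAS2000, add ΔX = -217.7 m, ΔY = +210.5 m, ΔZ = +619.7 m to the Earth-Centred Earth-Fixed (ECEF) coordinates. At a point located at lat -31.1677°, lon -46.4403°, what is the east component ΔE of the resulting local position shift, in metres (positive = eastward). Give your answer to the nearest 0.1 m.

ΔE = -12.7 m

At φ = -31.1677°, λ = -46.4403°: sin φ = -0.517545, cos φ = 0.855656, sin λ = -0.724657, cos λ = 0.689110.
ΔE = −sin λ·ΔX + cos λ·ΔY = −(-0.724657)·(-217.7) + (0.689110)·(210.5) = -12.70 m.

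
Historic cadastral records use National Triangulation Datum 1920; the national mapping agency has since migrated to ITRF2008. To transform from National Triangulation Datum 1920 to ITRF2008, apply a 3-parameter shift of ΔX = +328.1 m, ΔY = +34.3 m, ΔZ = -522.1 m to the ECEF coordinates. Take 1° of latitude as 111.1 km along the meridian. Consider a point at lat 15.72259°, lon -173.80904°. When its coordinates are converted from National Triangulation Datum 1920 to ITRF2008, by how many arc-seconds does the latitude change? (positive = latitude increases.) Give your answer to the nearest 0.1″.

Δφ = -13.4″

sin φ = 0.270980, cos φ = 0.962585, sin λ = -0.107842, cos λ = -0.994168.
North component: ΔN = −sin φ cos λ·ΔX − sin φ sin λ·ΔY + cos φ·ΔZ = −(0.270980)(-0.994168)(328.1) − (0.270980)(-0.107842)(34.3) + (0.962585)(-522.1) = -413.17 m.
1° of latitude spans 111100 m, so Δφ = -413.17 / 111100 × 3600 = -13.388″.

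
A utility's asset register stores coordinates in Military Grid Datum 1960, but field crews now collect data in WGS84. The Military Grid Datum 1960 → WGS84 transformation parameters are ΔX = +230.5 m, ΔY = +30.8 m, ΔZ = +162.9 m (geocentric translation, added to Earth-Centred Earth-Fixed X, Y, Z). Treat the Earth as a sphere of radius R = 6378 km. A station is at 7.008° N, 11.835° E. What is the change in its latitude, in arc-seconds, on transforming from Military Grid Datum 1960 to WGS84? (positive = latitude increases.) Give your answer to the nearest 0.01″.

sin φ = 0.122008, cos φ = 0.992529, sin λ = 0.205094, cos λ = 0.978742.
North component: ΔN = −sin φ cos λ·ΔX − sin φ sin λ·ΔY + cos φ·ΔZ = −(0.122008)(0.978742)(230.5) − (0.122008)(0.205094)(30.8) + (0.992529)(162.9) = 133.39 m.
1° of latitude spans πR/180 = 111317 m, so Δφ = 133.39 / 111317 × 3600 = 4.314″.

Δφ = 4.31″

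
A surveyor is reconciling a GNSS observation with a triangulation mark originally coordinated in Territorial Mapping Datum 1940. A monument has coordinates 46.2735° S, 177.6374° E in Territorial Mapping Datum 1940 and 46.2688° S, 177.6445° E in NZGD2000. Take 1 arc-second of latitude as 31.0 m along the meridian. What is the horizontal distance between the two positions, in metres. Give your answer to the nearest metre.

Δφ = -46.2688° − -46.2735° = +0.0047°; Δλ = 177.6445° − 177.6374° = +0.0071°.
1° of latitude = 3600 × 31.00 = 111600 m.
ΔN = Δφ × 111600 = 524.5 m; ΔE = Δλ × 111600 × cos(-46.2735°) = +0.0071 × 111600 × 0.691217 = 547.7 m.
Distance = √(ΔE² + ΔN²) = √(547.7² + 524.5²) = 758.3 m.

758 m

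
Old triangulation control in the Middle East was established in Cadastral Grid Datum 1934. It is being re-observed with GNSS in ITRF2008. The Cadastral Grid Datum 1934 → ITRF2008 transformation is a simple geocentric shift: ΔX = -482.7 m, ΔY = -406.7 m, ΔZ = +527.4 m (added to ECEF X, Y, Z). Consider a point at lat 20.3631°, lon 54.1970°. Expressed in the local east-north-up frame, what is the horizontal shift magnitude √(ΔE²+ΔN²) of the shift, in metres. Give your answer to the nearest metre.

724 m

The local east axis at (φ, λ) is (−sin λ, cos λ, 0), so ΔE = −sin(54.1970°)·(-482.7) + cos(54.1970°)·(-406.7) = 153.57 m.
The local north axis is (−sin φ cos λ, −sin φ sin λ, cos φ), giving ΔN = 98.259 + 114.776 + 494.441 = 707.48 m.
Horizontal magnitude = √(ΔE² + ΔN²) = √(153.57² + 707.48²) = 723.95 m.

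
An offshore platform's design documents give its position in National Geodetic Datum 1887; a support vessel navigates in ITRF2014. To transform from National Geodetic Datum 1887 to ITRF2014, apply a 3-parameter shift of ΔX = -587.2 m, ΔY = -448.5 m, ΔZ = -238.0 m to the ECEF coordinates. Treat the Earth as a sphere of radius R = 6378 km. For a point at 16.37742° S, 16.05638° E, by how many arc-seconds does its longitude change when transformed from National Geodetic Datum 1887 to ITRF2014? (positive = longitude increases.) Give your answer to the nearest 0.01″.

sin φ = -0.281963, cos φ = 0.959425, sin λ = 0.276583, cos λ = 0.960990.
East component: ΔE = −sin λ·ΔX + cos λ·ΔY = −(0.276583)(-587.2) + (0.960990)(-448.5) = -268.59 m.
1° of latitude spans πR/180 = 111317 m; at latitude φ, 1° of longitude spans that × cos φ = 106800.4 m, so Δλ = -268.59 / 106800.4 × 3600 = -9.054″.

Δλ = -9.05″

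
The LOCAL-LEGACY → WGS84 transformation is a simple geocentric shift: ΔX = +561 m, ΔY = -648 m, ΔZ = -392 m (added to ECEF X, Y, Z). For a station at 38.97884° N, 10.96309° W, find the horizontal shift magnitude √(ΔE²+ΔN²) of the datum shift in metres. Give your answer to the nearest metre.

The local east axis at (φ, λ) is (−sin λ, cos λ, 0), so ΔE = −sin(-10.96309°)·561 + cos(-10.96309°)·(-648) = -529.48 m.
The local north axis is (−sin φ cos λ, −sin φ sin λ, cos φ), giving ΔN = -346.447 − 77.519 − 304.732 = -728.70 m.
Horizontal magnitude = √(ΔE² + ΔN²) = √((-529.48)² + (-728.70)²) = 900.75 m.

901 m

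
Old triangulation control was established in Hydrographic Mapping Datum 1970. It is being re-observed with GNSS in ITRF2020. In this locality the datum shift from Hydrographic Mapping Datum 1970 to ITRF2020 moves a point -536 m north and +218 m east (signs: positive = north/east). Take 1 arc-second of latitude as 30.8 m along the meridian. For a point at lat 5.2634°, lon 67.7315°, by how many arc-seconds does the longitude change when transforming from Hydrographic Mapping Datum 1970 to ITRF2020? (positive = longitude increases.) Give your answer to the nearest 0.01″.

Δλ = 7.11″

At latitude 5.2634°, cos φ = 0.995784.
1″ of longitude at this latitude = 30.80 × cos φ = 30.6701 m, so Δλ = 218.0 / 30.6701 = 7.108″.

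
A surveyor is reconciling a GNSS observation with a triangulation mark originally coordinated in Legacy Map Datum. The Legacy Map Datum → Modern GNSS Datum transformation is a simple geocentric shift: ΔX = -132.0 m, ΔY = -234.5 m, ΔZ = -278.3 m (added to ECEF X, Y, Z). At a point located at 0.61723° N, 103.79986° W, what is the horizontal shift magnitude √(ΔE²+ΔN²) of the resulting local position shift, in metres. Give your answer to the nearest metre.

The local east axis at (φ, λ) is (−sin λ, cos λ, 0), so ΔE = −sin(-103.79986°)·(-132.0) + cos(-103.79986°)·(-234.5) = -72.25 m.
The local north axis is (−sin φ cos λ, −sin φ sin λ, cos φ), giving ΔN = -0.339 − 2.453 − 278.284 = -281.08 m.
Horizontal magnitude = √(ΔE² + ΔN²) = √((-72.25)² + (-281.08)²) = 290.21 m.

290 m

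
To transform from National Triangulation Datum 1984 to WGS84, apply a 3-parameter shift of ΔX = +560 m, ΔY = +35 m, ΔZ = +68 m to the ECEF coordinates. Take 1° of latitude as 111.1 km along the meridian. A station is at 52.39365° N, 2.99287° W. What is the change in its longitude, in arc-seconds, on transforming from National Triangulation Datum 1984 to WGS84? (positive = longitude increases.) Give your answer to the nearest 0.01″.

sin φ = 0.792222, cos φ = 0.610233, sin λ = -0.052212, cos λ = 0.998636.
East component: ΔE = −sin λ·ΔX + cos λ·ΔY = −(-0.052212)(560) + (0.998636)(35) = 64.19 m.
1° of latitude spans 111100 m; at latitude φ, 1° of longitude spans that × cos φ = 67796.9 m, so Δλ = 64.19 / 67796.9 × 3600 = 3.409″.

Δλ = 3.41″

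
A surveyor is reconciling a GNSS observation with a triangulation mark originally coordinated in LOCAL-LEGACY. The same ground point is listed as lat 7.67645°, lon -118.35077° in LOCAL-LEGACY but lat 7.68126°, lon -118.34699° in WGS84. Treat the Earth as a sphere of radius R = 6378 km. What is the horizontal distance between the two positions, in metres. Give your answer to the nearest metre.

Δφ = 7.68126° − 7.67645° = +0.00481°; Δλ = -118.34699° − -118.35077° = +0.00378°.
1° along a meridian = πR/180 = 111317 m.
ΔN = Δφ × 111317 = 535.4 m; ΔE = Δλ × 111317 × cos(7.67645°) = +0.00378 × 111317 × 0.991038 = 417.0 m.
Distance = √(ΔE² + ΔN²) = √(417.0² + 535.4²) = 678.7 m.

679 m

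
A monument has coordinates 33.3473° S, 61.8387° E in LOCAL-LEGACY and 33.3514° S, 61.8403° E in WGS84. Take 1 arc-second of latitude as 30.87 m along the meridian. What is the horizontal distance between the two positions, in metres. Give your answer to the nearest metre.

479 m

Δφ = -33.3514° − -33.3473° = -0.0041°; Δλ = 61.8403° − 61.8387° = +0.0016°.
1° of latitude = 3600 × 30.87 = 111132 m.
ΔN = Δφ × 111132 = -455.6 m; ΔE = Δλ × 111132 × cos(-33.3473°) = +0.0016 × 111132 × 0.835354 = 148.5 m.
Distance = √(ΔE² + ΔN²) = √(148.5² + (-455.6)²) = 479.2 m.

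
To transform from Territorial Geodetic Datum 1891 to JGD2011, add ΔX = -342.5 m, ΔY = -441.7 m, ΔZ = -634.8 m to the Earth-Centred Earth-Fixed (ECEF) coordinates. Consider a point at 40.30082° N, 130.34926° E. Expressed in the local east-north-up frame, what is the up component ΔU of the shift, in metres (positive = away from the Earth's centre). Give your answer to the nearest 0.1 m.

ΔU = -498.2 m

The local up (radial) axis is (cos φ cos λ, cos φ sin λ, sin φ), giving ΔU = 169.120 − 256.730 − 410.589 = -498.20 m.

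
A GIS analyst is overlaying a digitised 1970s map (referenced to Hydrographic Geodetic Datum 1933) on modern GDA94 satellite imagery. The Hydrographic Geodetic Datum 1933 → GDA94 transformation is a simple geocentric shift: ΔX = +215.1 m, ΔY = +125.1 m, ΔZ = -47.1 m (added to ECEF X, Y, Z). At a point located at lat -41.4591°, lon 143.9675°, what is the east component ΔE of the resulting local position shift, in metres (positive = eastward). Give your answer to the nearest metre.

ΔE = -228 m

The local east axis at (φ, λ) is (−sin λ, cos λ, 0), so ΔE = −sin(143.9675°)·215.1 + cos(143.9675°)·125.1 = -227.70 m.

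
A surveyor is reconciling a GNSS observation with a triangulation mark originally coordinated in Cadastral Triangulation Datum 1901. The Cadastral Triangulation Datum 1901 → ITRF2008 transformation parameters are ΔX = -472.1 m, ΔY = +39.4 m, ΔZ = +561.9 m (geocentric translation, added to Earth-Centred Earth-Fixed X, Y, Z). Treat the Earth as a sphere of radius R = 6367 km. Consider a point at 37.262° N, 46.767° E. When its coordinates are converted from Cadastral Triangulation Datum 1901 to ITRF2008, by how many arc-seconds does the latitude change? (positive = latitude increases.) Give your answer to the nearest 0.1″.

Δφ = 20.3″

sin φ = 0.605461, cos φ = 0.795875, sin λ = 0.728574, cos λ = 0.684967.
North component: ΔN = −sin φ cos λ·ΔX − sin φ sin λ·ΔY + cos φ·ΔZ = −(0.605461)(0.684967)(-472.1) − (0.605461)(0.728574)(39.4) + (0.795875)(561.9) = 625.61 m.
1° of latitude spans πR/180 = 111125 m, so Δφ = 625.61 / 111125 × 3600 = 20.267″.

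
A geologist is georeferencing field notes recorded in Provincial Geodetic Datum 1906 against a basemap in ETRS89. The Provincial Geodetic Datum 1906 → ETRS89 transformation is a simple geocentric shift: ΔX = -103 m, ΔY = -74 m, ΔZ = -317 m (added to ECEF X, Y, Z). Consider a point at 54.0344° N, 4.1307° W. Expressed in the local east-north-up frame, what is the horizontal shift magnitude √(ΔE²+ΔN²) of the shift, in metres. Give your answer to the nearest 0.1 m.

At φ = 54.0344°, λ = -4.1307°: sin φ = 0.809370, cos φ = 0.587299, sin λ = -0.072032, cos λ = 0.997402.
ΔE = −sin λ·ΔX + cos λ·ΔY = −(-0.072032)·(-103) + (0.997402)·(-74) = -81.23 m.
ΔN = −sin φ cos λ·ΔX − sin φ sin λ·ΔY + cos φ·ΔZ = −(0.809370)(0.997402)(-103) − (0.809370)(-0.072032)(-74) + (0.587299)(-317) = -107.34 m.
Horizontal magnitude = √(ΔE² + ΔN²) = √((-81.23)² + (-107.34)²) = 134.61 m.

134.6 m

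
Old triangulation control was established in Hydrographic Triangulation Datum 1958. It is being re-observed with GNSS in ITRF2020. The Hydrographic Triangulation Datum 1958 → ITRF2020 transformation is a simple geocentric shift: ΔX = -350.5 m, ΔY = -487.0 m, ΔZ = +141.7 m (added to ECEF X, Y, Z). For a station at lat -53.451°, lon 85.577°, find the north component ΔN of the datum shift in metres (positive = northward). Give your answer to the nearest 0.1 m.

The local north axis is (−sin φ cos λ, −sin φ sin λ, cos φ), giving ΔN = -21.715 − 390.065 + 84.384 = -327.40 m.

ΔN = -327.4 m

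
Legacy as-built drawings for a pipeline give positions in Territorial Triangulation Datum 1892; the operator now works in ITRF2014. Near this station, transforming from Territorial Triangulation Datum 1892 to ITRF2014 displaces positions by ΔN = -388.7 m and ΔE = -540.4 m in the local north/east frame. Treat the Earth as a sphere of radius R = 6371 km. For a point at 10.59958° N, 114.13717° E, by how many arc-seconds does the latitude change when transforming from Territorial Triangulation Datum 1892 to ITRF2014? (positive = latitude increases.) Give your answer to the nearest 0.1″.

Δφ = -12.6″

On a sphere of radius R, 1 rad of latitude = R, so Δφ = ΔN / R = -388.7 / 6371000 = -6.1011e-05 rad = -12.584″.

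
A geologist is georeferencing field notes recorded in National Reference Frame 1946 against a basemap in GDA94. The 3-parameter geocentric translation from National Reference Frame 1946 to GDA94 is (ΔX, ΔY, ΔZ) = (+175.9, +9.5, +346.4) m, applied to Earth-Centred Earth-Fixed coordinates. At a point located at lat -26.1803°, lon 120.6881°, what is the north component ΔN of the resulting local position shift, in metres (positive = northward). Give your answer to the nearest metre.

ΔN = 275 m

The local north axis is (−sin φ cos λ, −sin φ sin λ, cos φ), giving ΔN = -39.608 + 3.604 + 310.863 = 274.86 m.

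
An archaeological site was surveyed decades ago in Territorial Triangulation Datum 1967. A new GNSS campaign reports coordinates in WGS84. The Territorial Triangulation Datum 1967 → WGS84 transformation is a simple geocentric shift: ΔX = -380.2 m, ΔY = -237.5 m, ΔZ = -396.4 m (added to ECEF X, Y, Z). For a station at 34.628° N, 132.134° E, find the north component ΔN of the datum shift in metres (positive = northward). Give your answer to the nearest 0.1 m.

The local north axis is (−sin φ cos λ, −sin φ sin λ, cos φ), giving ΔN = -144.939 + 100.082 − 326.181 = -371.04 m.

ΔN = -371.0 m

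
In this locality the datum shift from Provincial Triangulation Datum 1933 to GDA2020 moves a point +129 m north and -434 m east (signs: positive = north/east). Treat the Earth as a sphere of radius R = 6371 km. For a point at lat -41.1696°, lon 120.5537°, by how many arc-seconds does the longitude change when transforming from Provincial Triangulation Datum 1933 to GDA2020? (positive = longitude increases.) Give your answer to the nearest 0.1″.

Δλ = -18.7″

At latitude -41.1696°, cos φ = 0.752764.
One radian of longitude at latitude φ spans R cos φ, so Δλ = ΔE / (R cos φ) = -434.0 / (6371000 × 0.752764) = -9.0495e-05 rad = -18.666″.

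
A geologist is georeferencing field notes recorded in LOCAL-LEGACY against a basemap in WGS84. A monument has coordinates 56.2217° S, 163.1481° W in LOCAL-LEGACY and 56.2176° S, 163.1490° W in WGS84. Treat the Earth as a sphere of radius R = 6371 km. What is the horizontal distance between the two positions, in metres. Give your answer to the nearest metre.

459 m

Δφ = -56.2176° − -56.2217° = +0.0041°; Δλ = -163.1490° − -163.1481° = -0.0009°.
1° along a meridian = πR/180 = 111195 m.
ΔN = Δφ × 111195 = 455.9 m; ΔE = Δλ × 111195 × cos(-56.2217°) = -0.0009 × 111195 × 0.555981 = -55.6 m.
Distance = √(ΔE² + ΔN²) = √((-55.6)² + 455.9²) = 459.3 m.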